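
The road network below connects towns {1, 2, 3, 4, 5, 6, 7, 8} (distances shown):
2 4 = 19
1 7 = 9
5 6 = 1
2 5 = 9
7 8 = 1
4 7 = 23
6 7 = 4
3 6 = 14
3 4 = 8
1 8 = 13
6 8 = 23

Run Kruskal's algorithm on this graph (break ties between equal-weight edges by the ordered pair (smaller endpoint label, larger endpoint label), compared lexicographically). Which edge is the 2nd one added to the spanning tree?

Kruskal's algorithm — process edges by increasing weight (ties by edge label):
5 6 (1): add — endpoints in different components.
7 8 (1): add — endpoints in different components.
6 7 (4): add — endpoints in different components.
3 4 (8): add — endpoints in different components.
1 7 (9): add — endpoints in different components.
2 5 (9): add — endpoints in different components.
1 8 (13): skip — 1 and 8 already connected.
3 6 (14): add — endpoints in different components.
The 2nd edge added is 7 8.

7-8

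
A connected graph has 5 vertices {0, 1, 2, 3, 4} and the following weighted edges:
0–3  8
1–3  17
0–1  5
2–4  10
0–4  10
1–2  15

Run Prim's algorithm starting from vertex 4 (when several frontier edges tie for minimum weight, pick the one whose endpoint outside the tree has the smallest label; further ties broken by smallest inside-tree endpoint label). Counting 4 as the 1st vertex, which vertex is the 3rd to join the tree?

1

Grow the tree from 4 using Prim:
Step 1: cheapest edge leaving the tree is 0–4 (10); add 0.
Step 2: cheapest edge leaving the tree is 0–1 (5); add 1.
Step 3: cheapest edge leaving the tree is 0–3 (8); add 3.
Step 4: cheapest edge leaving the tree is 2–4 (10); add 2.
Vertex order: 4, 0, 1, 3, 2. The 3rd vertex is 1.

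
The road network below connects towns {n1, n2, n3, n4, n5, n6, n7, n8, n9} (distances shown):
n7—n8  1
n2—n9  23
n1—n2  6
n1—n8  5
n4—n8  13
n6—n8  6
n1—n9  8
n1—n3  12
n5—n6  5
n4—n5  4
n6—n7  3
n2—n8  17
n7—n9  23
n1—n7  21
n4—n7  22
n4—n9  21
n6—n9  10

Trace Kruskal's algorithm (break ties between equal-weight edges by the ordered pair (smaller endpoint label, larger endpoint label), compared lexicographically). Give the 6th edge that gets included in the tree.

Sort edges by weight, then run Kruskal:
n7—n8 (1): add — endpoints in different components.
n6—n7 (3): add — endpoints in different components.
n4—n5 (4): add — endpoints in different components.
n1—n8 (5): add — endpoints in different components.
n5—n6 (5): add — endpoints in different components.
n1—n2 (6): add — endpoints in different components.
n6—n8 (6): skip — n6 and n8 already connected.
n1—n9 (8): add — endpoints in different components.
n6—n9 (10): skip — n6 and n9 already connected.
n1—n3 (12): add — endpoints in different components.
The 6th edge added is n1—n2.

n1-n2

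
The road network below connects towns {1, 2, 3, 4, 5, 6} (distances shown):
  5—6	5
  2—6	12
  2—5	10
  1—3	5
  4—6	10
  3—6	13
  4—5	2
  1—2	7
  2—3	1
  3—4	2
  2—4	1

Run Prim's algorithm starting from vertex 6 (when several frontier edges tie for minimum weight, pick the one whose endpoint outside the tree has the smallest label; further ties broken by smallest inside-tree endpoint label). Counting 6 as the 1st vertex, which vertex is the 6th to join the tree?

1

Prim, starting at 6.
Step 1: frontier [5—6 5, 4—6 10, 2—6 12, 3—6 13] → take 5—6 (5); add 5.
Step 2: frontier [4—5 2, 2—5 10, 4—6 10, 2—6 12, 3—6 13] → take 4—5 (2); add 4.
Step 3: frontier [2—4 1, 3—4 2, 2—5 10, 2—6 12, 3—6 13] → take 2—4 (1); add 2.
Step 4: frontier [2—3 1, 1—2 7, 3—4 2, 3—6 13] → take 2—3 (1); add 3.
Step 5: frontier [1—2 7, 1—3 5] → take 1—3 (5); add 1.
Vertex order: 6, 5, 4, 2, 3, 1. The 6th vertex is 1.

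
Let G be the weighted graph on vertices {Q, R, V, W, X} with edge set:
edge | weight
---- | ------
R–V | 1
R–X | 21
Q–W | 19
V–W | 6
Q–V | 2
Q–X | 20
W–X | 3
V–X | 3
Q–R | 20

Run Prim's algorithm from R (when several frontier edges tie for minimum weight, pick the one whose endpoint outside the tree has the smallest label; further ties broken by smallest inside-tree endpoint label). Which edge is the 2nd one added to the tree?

Grow the tree from R using Prim:
Step 1: frontier [R–V 1, Q–R 20, R–X 21] → take R–V (1); add V.
Step 2: frontier [Q–R 20, R–X 21, Q–V 2, V–X 3, V–W 6] → take Q–V (2); add Q.
Step 3: frontier [Q–W 19, Q–X 20, R–X 21, V–X 3, V–W 6] → take V–X (3); add X.
Step 4: frontier [Q–W 19, V–W 6, W–X 3] → take W–X (3); add W.
The 2nd edge added is Q–V.

Q-V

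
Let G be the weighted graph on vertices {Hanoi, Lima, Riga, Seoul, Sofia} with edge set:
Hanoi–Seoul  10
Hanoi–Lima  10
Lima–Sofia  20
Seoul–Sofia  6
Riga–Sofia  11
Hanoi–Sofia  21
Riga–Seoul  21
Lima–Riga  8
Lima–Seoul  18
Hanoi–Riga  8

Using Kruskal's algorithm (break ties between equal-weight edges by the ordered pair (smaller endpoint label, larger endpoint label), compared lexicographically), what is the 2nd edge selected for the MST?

Hanoi-Riga

Kruskal: consider edges lightest-first.
Seoul–Sofia (6): add — endpoints in different components.
Hanoi–Riga (8): add — endpoints in different components.
Lima–Riga (8): add — endpoints in different components.
Hanoi–Lima (10): skip — Lima and Hanoi already connected.
Hanoi–Seoul (10): add — endpoints in different components.
The 2nd edge added is Hanoi–Riga.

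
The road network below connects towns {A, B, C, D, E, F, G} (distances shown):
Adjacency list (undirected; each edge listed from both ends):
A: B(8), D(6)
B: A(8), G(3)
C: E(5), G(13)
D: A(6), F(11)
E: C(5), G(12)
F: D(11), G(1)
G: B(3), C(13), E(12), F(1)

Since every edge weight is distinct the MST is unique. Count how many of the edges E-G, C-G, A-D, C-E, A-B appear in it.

4

Kruskal's algorithm — process edges by increasing weight (ties by edge label):
F-G (1): add. Components now {A} {B} {C} {D} {E} {F,G}
B-G (3): add. Components now {A} {B,F,G} {C} {D} {E}
C-E (5): add. Components now {A} {B,F,G} {C,E} {D}
A-D (6): add. Components now {A,D} {B,F,G} {C,E}
A-B (8): add. Components now {A,B,D,F,G} {C,E}
D-F (11): skip — D and F already connected.
E-G (12): add. Components now {A,B,C,D,E,F,G}
MST edge set: {F-G, B-G, C-E, A-D, A-B, E-G}.
Of the listed edges, {E-G, A-D, C-E, A-B} are in the MST → 4.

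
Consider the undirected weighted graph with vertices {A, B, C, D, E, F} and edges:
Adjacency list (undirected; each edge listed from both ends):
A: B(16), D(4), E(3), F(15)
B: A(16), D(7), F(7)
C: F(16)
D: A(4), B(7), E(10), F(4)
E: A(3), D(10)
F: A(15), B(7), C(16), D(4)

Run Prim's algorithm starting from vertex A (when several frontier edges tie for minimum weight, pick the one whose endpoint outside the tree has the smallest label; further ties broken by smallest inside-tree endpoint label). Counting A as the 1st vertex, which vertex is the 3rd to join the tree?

Prim's algorithm from A:
Step 1: frontier [A—E 3, A—D 4, A—F 15, A—B 16] → take A—E (3); add E.
Step 2: frontier [A—D 4, A—F 15, A—B 16, D—E 10] → take A—D (4); add D.
Step 3: frontier [A—F 15, A—B 16, D—F 4, B—D 7] → take D—F (4); add F.
Step 4: frontier [A—B 16, B—D 7, B—F 7, C—F 16] → take B—D (7); add B.
Step 5: frontier [C—F 16] → take C—F (16); add C.
Vertex order: A, E, D, F, B, C. The 3rd vertex is D.

D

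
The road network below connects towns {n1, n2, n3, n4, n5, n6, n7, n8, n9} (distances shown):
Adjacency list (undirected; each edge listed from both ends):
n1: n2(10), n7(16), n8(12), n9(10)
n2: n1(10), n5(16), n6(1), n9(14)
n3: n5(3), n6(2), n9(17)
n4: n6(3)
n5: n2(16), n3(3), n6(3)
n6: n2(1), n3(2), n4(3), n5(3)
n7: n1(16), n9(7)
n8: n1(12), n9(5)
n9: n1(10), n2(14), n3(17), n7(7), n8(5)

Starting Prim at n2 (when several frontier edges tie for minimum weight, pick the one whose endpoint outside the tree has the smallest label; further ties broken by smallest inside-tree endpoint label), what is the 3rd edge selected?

n4-n6

Prim's algorithm from n2:
Step 1: frontier [n2–n6 1, n1–n2 10, n2–n9 14, n2–n5 16] → take n2–n6 (1); add n6.
Step 2: frontier [n1–n2 10, n2–n9 14, n2–n5 16, n3–n6 2, n4–n6 3, n5–n6 3] → take n3–n6 (2); add n3.
Step 3: frontier [n1–n2 10, n2–n9 14, n2–n5 16, n3–n5 3, n3–n9 17, n4–n6 3, n5–n6 3] → take n4–n6 (3); add n4.
Step 4: frontier [n1–n2 10, n2–n9 14, n2–n5 16, n3–n5 3, n3–n9 17, n5–n6 3] → take n3–n5 (3); add n5.
Step 5: frontier [n1–n2 10, n2–n9 14, n3–n9 17] → take n1–n2 (10); add n1.
Step 6: frontier [n1–n9 10, n1–n8 12, n1–n7 16, n2–n9 14, n3–n9 17] → take n1–n9 (10); add n9.
Step 7: frontier [n1–n8 12, n1–n7 16, n8–n9 5, n7–n9 7] → take n8–n9 (5); add n8.
Step 8: frontier [n1–n7 16, n7–n9 7] → take n7–n9 (7); add n7.
The 3rd edge added is n4–n6.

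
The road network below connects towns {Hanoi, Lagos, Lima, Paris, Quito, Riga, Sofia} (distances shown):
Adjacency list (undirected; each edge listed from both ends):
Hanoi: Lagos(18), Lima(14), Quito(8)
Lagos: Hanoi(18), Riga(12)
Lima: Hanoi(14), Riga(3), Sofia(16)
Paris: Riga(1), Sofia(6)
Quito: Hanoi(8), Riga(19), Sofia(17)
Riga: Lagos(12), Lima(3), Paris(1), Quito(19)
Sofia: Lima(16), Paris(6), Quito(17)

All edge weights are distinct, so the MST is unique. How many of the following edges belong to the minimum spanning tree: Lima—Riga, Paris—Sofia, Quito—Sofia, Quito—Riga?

2

Sort edges by weight, then run Kruskal:
Paris—Riga (1): add — endpoints in different components.
Lima—Riga (3): add — endpoints in different components.
Paris—Sofia (6): add — endpoints in different components.
Hanoi—Quito (8): add — endpoints in different components.
Lagos—Riga (12): add — endpoints in different components.
Hanoi—Lima (14): add — endpoints in different components.
MST edge set: {Paris—Riga, Lima—Riga, Paris—Sofia, Hanoi—Quito, Lagos—Riga, Hanoi—Lima}.
Of the listed edges, {Lima—Riga, Paris—Sofia} are in the MST → 2.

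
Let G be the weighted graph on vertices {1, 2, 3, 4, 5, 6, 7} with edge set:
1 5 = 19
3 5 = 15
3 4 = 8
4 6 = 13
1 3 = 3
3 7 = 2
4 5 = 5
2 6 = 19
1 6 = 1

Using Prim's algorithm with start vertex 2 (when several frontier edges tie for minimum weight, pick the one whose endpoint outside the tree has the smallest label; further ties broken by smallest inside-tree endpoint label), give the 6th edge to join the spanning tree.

4-5

Prim's algorithm from 2:
Step 1: frontier [2 6 19] → take 2 6 (19); add 6.
Step 2: frontier [1 6 1, 4 6 13] → take 1 6 (1); add 1.
Step 3: frontier [1 3 3, 1 5 19, 4 6 13] → take 1 3 (3); add 3.
Step 4: frontier [1 5 19, 3 7 2, 3 4 8, 3 5 15, 4 6 13] → take 3 7 (2); add 7.
Step 5: frontier [1 5 19, 3 4 8, 3 5 15, 4 6 13] → take 3 4 (8); add 4.
Step 6: frontier [1 5 19, 3 5 15, 4 5 5] → take 4 5 (5); add 5.
The 6th edge added is 4 5.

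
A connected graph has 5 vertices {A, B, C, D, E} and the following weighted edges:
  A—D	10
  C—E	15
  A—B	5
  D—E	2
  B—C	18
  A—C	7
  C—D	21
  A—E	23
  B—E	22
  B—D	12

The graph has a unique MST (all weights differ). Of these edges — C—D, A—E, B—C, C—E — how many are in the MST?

Sort edges by weight, then run Kruskal:
D—E (2): add — endpoints in different components.
A—B (5): add — endpoints in different components.
A—C (7): add — endpoints in different components.
A—D (10): add — endpoints in different components.
MST edge set: {D—E, A—B, A—C, A—D}.
Of the listed edges, {} are in the MST → 0.

0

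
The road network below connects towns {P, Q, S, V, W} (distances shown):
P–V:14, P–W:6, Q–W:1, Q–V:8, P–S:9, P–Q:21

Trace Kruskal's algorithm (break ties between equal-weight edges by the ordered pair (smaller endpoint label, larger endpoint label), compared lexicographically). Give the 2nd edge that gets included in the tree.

Sort edges by weight, then run Kruskal:
Q–W (1): add — endpoints in different components.
P–W (6): add — endpoints in different components.
Q–V (8): add — endpoints in different components.
P–S (9): add — endpoints in different components.
The 2nd edge added is P–W.

P-W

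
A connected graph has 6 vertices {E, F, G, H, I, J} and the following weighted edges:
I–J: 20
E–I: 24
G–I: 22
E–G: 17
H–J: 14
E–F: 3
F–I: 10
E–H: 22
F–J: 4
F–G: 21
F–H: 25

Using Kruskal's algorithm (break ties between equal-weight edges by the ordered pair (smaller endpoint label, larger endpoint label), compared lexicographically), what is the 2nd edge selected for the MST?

Sort edges by weight, then run Kruskal:
E–F (3): add. Components now {E,F} {G} {H} {I} {J}
F–J (4): add. Components now {E,F,J} {G} {H} {I}
F–I (10): add. Components now {E,F,I,J} {G} {H}
H–J (14): add. Components now {E,F,H,I,J} {G}
E–G (17): add. Components now {E,F,G,H,I,J}
The 2nd edge added is F–J.

F-J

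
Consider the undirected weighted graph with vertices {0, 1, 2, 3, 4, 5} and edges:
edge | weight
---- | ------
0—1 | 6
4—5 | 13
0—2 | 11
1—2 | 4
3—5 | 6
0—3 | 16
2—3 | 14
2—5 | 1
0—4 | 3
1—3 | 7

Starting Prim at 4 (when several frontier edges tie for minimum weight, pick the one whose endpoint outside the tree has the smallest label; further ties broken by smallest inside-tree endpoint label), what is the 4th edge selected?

2-5

Prim, starting at 4.
Step 1: cheapest edge leaving the tree is 0—4 (3); add 0.
Step 2: cheapest edge leaving the tree is 0—1 (6); add 1.
Step 3: cheapest edge leaving the tree is 1—2 (4); add 2.
Step 4: cheapest edge leaving the tree is 2—5 (1); add 5.
Step 5: cheapest edge leaving the tree is 3—5 (6); add 3.
The 4th edge added is 2—5.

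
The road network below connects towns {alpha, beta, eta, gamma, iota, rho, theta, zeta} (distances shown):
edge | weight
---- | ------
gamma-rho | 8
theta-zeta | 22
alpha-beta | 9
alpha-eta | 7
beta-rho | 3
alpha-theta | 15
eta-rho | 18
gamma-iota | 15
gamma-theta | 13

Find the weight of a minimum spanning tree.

Prim's algorithm from alpha:
Step 1: frontier [alpha-eta 7, alpha-beta 9, alpha-theta 15] → take alpha-eta (7); add eta.
Step 2: frontier [alpha-beta 9, alpha-theta 15, eta-rho 18] → take alpha-beta (9); add beta.
Step 3: frontier [alpha-theta 15, beta-rho 3, eta-rho 18] → take beta-rho (3); add rho.
Step 4: frontier [alpha-theta 15, gamma-rho 8] → take gamma-rho (8); add gamma.
Step 5: frontier [alpha-theta 15, gamma-theta 13, gamma-iota 15] → take gamma-theta (13); add theta.
Step 6: frontier [gamma-iota 15, theta-zeta 22] → take gamma-iota (15); add iota.
Step 7: frontier [theta-zeta 22] → take theta-zeta (22); add zeta.
MST edges: alpha-eta, alpha-beta, beta-rho, gamma-rho, gamma-theta, gamma-iota, theta-zeta; total weight 7+9+3+8+13+15+22 = 77.

77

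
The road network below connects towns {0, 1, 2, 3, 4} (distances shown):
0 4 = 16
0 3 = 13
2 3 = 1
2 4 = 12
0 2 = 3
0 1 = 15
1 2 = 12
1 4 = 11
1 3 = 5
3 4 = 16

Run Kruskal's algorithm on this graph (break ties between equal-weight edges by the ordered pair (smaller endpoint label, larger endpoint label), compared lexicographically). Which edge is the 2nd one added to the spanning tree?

Kruskal's algorithm — process edges by increasing weight (ties by edge label):
2 3 (1): add — endpoints in different components.
0 2 (3): add — endpoints in different components.
1 3 (5): add — endpoints in different components.
1 4 (11): add — endpoints in different components.
The 2nd edge added is 0 2.

0-2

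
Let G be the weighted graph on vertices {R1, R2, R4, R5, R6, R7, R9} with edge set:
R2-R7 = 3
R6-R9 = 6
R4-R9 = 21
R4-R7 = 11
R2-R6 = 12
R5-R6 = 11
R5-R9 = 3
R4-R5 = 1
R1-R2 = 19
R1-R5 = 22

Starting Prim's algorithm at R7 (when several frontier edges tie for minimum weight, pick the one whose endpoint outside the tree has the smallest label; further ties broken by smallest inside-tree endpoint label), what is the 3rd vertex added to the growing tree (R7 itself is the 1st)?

Prim's algorithm from R7:
Step 1: cheapest edge leaving the tree is R2-R7 (3); add R2.
Step 2: cheapest edge leaving the tree is R4-R7 (11); add R4.
Step 3: cheapest edge leaving the tree is R4-R5 (1); add R5.
Step 4: cheapest edge leaving the tree is R5-R9 (3); add R9.
Step 5: cheapest edge leaving the tree is R6-R9 (6); add R6.
Step 6: cheapest edge leaving the tree is R1-R2 (19); add R1.
Vertex order: R7, R2, R4, R5, R9, R6, R1. The 3rd vertex is R4.

R4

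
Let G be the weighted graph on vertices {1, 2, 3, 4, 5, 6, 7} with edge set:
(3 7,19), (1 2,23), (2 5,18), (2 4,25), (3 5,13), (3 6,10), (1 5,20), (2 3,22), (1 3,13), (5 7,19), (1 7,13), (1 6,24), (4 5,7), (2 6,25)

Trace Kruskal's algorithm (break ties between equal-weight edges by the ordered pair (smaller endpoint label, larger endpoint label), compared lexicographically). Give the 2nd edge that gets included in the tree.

Kruskal: consider edges lightest-first.
4 5 (7): add — endpoints in different components.
3 6 (10): add — endpoints in different components.
1 3 (13): add — endpoints in different components.
1 7 (13): add — endpoints in different components.
3 5 (13): add — endpoints in different components.
2 5 (18): add — endpoints in different components.
The 2nd edge added is 3 6.

3-6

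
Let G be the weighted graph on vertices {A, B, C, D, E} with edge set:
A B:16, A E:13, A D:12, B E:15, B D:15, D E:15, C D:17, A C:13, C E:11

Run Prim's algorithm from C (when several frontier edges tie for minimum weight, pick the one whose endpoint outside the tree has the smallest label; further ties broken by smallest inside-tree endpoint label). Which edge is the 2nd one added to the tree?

A-C

Prim, starting at C.
Step 1: cheapest edge leaving the tree is C E (11); add E.
Step 2: cheapest edge leaving the tree is A C (13); add A.
Step 3: cheapest edge leaving the tree is A D (12); add D.
Step 4: cheapest edge leaving the tree is B D (15); add B.
The 2nd edge added is A C.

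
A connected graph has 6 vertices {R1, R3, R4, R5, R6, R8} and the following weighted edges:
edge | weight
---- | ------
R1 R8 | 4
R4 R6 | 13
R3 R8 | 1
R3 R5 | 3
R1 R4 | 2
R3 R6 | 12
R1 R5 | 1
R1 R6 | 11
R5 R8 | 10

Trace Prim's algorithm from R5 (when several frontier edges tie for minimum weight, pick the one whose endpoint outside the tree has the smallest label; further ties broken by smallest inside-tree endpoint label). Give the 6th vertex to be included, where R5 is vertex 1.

R6

Grow the tree from R5 using Prim:
Step 1: cheapest edge leaving the tree is R1 R5 (1); add R1.
Step 2: cheapest edge leaving the tree is R1 R4 (2); add R4.
Step 3: cheapest edge leaving the tree is R3 R5 (3); add R3.
Step 4: cheapest edge leaving the tree is R3 R8 (1); add R8.
Step 5: cheapest edge leaving the tree is R1 R6 (11); add R6.
Vertex order: R5, R1, R4, R3, R8, R6. The 6th vertex is R6.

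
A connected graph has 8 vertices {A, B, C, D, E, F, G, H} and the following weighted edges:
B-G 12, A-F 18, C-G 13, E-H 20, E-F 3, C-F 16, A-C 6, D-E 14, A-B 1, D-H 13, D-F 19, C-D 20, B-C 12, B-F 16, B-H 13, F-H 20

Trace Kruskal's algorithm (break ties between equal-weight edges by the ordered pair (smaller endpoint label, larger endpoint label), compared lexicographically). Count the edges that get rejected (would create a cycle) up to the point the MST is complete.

2

Kruskal's algorithm — process edges by increasing weight (ties by edge label):
A-B (1): add — endpoints in different components.
E-F (3): add — endpoints in different components.
A-C (6): add — endpoints in different components.
B-C (12): skip — B and C already connected.
B-G (12): add — endpoints in different components.
B-H (13): add — endpoints in different components.
C-G (13): skip — C and G already connected.
D-H (13): add — endpoints in different components.
D-E (14): add — endpoints in different components.
Edges rejected before the tree was complete: 2.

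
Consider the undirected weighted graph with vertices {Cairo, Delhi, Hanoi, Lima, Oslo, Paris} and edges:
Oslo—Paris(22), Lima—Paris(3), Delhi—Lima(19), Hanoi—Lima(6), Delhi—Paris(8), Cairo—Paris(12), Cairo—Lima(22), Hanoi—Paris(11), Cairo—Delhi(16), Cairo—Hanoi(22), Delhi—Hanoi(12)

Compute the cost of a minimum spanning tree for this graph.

Sort edges by weight, then run Kruskal:
Lima—Paris (3): add. Components now {Delhi} {Cairo} {Hanoi} {Oslo} {Lima,Paris}
Hanoi—Lima (6): add. Components now {Delhi} {Cairo} {Hanoi,Lima,Paris} {Oslo}
Delhi—Paris (8): add. Components now {Delhi,Hanoi,Lima,Paris} {Cairo} {Oslo}
Hanoi—Paris (11): skip — Hanoi and Paris already connected.
Cairo—Paris (12): add. Components now {Cairo,Delhi,Hanoi,Lima,Paris} {Oslo}
Delhi—Hanoi (12): skip — Delhi and Hanoi already connected.
Cairo—Delhi (16): skip — Delhi and Cairo already connected.
Delhi—Lima (19): skip — Delhi and Lima already connected.
Cairo—Hanoi (22): skip — Cairo and Hanoi already connected.
Cairo—Lima (22): skip — Cairo and Lima already connected.
Oslo—Paris (22): add. Components now {Cairo,Delhi,Hanoi,Lima,Oslo,Paris}
MST edges: Lima—Paris, Hanoi—Lima, Delhi—Paris, Cairo—Paris, Oslo—Paris; total weight 3+6+8+12+22 = 51.

51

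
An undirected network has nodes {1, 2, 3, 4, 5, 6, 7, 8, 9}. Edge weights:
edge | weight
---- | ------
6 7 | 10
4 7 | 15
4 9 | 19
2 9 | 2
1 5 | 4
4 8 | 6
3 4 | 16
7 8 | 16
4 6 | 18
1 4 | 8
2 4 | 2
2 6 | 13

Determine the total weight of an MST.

61

Kruskal: consider edges lightest-first.
2 4 (2): add — endpoints in different components.
2 9 (2): add — endpoints in different components.
1 5 (4): add — endpoints in different components.
4 8 (6): add — endpoints in different components.
1 4 (8): add — endpoints in different components.
6 7 (10): add — endpoints in different components.
2 6 (13): add — endpoints in different components.
4 7 (15): skip — 4 and 7 already connected.
3 4 (16): add — endpoints in different components.
MST edges: 2 4, 2 9, 1 5, 4 8, 1 4, 6 7, 2 6, 3 4; total weight 2+2+4+6+8+10+13+16 = 61.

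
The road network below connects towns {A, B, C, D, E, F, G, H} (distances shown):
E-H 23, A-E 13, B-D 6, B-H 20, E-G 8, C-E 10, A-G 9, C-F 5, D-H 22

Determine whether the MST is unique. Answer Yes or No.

Kruskal: consider edges lightest-first.
C-F (5): add — endpoints in different components.
B-D (6): add — endpoints in different components.
E-G (8): add — endpoints in different components.
A-G (9): add — endpoints in different components.
C-E (10): add — endpoints in different components.
A-E (13): skip — A and E already connected.
B-H (20): add — endpoints in different components.
D-H (22): skip — D and H already connected.
E-H (23): add — endpoints in different components.
Every non-tree edge has weight strictly greater than the heaviest edge on the tree path between its endpoints, so the MST is unique.

Yes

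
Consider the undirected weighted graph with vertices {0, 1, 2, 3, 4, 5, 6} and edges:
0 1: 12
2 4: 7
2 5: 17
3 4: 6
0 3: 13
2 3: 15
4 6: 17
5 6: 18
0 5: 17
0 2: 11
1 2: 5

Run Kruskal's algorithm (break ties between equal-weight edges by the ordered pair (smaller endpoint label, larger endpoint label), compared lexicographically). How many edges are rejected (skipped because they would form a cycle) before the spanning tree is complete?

Kruskal's algorithm — process edges by increasing weight (ties by edge label):
1 2 (5): add — endpoints in different components.
3 4 (6): add — endpoints in different components.
2 4 (7): add — endpoints in different components.
0 2 (11): add — endpoints in different components.
0 1 (12): skip — 0 and 1 already connected.
0 3 (13): skip — 0 and 3 already connected.
2 3 (15): skip — 2 and 3 already connected.
0 5 (17): add — endpoints in different components.
2 5 (17): skip — 2 and 5 already connected.
4 6 (17): add — endpoints in different components.
Edges rejected before the tree was complete: 4.

4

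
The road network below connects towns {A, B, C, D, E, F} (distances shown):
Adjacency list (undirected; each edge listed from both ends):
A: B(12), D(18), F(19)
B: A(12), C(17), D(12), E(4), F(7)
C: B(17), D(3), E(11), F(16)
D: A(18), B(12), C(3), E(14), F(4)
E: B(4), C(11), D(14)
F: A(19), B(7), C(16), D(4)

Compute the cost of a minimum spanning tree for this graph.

Prim, starting at C.
Step 1: frontier [C–D 3, C–E 11, C–F 16, B–C 17] → take C–D (3); add D.
Step 2: frontier [C–E 11, C–F 16, B–C 17, D–F 4, B–D 12, D–E 14, A–D 18] → take D–F (4); add F.
Step 3: frontier [C–E 11, B–C 17, B–D 12, D–E 14, A–D 18, B–F 7, A–F 19] → take B–F (7); add B.
Step 4: frontier [B–E 4, A–B 12, C–E 11, D–E 14, A–D 18, A–F 19] → take B–E (4); add E.
Step 5: frontier [A–B 12, A–D 18, A–F 19] → take A–B (12); add A.
MST edges: C–D, D–F, B–F, B–E, A–B; total weight 3+4+7+4+12 = 30.

30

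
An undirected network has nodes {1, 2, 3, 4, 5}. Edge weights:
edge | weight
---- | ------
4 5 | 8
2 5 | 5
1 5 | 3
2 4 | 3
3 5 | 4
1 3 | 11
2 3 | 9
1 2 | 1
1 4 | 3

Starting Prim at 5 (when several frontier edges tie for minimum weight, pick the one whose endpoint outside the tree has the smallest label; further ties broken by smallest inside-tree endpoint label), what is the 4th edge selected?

Prim's algorithm from 5:
Step 1: cheapest edge leaving the tree is 1 5 (3); add 1.
Step 2: cheapest edge leaving the tree is 1 2 (1); add 2.
Step 3: cheapest edge leaving the tree is 1 4 (3); add 4.
Step 4: cheapest edge leaving the tree is 3 5 (4); add 3.
The 4th edge added is 3 5.

3-5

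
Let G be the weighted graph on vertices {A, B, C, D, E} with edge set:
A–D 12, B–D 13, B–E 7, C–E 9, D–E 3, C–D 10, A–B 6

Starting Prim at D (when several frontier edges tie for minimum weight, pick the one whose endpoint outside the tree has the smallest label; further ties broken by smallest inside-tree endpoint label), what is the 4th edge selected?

Grow the tree from D using Prim:
Step 1: frontier [D–E 3, C–D 10, A–D 12, B–D 13] → take D–E (3); add E.
Step 2: frontier [C–D 10, A–D 12, B–D 13, B–E 7, C–E 9] → take B–E (7); add B.
Step 3: frontier [A–B 6, C–D 10, A–D 12, C–E 9] → take A–B (6); add A.
Step 4: frontier [C–D 10, C–E 9] → take C–E (9); add C.
The 4th edge added is C–E.

C-E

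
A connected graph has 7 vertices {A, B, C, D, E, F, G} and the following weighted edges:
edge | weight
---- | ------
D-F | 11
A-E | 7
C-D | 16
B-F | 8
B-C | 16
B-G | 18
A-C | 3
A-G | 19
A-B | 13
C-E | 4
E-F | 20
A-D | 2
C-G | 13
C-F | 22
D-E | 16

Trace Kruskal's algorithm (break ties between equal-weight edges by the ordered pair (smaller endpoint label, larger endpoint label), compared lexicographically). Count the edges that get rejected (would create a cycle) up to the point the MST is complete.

Kruskal's algorithm — process edges by increasing weight (ties by edge label):
A-D (2): add — endpoints in different components.
A-C (3): add — endpoints in different components.
C-E (4): add — endpoints in different components.
A-E (7): skip — A and E already connected.
B-F (8): add — endpoints in different components.
D-F (11): add — endpoints in different components.
A-B (13): skip — A and B already connected.
C-G (13): add — endpoints in different components.
Edges rejected before the tree was complete: 2.

2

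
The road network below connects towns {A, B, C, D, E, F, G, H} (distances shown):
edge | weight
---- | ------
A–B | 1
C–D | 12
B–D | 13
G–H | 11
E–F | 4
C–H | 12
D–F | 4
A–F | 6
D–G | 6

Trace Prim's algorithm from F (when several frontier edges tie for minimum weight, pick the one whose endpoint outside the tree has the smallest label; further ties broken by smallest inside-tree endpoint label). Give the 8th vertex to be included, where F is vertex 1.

C

Grow the tree from F using Prim:
Step 1: cheapest edge leaving the tree is D–F (4); add D.
Step 2: cheapest edge leaving the tree is E–F (4); add E.
Step 3: cheapest edge leaving the tree is A–F (6); add A.
Step 4: cheapest edge leaving the tree is A–B (1); add B.
Step 5: cheapest edge leaving the tree is D–G (6); add G.
Step 6: cheapest edge leaving the tree is G–H (11); add H.
Step 7: cheapest edge leaving the tree is C–D (12); add C.
Vertex order: F, D, E, A, B, G, H, C. The 8th vertex is C.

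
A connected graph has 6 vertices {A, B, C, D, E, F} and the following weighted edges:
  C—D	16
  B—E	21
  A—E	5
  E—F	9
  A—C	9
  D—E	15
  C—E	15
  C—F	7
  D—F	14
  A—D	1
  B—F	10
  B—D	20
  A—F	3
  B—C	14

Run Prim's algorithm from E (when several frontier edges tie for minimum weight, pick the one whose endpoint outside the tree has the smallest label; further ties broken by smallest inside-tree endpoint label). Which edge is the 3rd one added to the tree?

Prim's algorithm from E:
Step 1: cheapest edge leaving the tree is A—E (5); add A.
Step 2: cheapest edge leaving the tree is A—D (1); add D.
Step 3: cheapest edge leaving the tree is A—F (3); add F.
Step 4: cheapest edge leaving the tree is C—F (7); add C.
Step 5: cheapest edge leaving the tree is B—F (10); add B.
The 3rd edge added is A—F.

A-F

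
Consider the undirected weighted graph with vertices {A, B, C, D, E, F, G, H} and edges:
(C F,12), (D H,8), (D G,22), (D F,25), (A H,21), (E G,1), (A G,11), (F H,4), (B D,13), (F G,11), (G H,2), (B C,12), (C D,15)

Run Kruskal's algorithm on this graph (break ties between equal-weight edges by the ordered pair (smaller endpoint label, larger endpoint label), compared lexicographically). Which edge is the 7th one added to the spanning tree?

C-F

Sort edges by weight, then run Kruskal:
E G (1): add — endpoints in different components.
G H (2): add — endpoints in different components.
F H (4): add — endpoints in different components.
D H (8): add — endpoints in different components.
A G (11): add — endpoints in different components.
F G (11): skip — F and G already connected.
B C (12): add — endpoints in different components.
C F (12): add — endpoints in different components.
The 7th edge added is C F.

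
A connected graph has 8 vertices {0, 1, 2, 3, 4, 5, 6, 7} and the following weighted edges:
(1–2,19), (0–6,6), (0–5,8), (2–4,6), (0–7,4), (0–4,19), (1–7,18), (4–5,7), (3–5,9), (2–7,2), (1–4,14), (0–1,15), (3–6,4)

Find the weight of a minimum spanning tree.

43

Kruskal: consider edges lightest-first.
2–7 (2): add — endpoints in different components.
0–7 (4): add — endpoints in different components.
3–6 (4): add — endpoints in different components.
0–6 (6): add — endpoints in different components.
2–4 (6): add — endpoints in different components.
4–5 (7): add — endpoints in different components.
0–5 (8): skip — 0 and 5 already connected.
3–5 (9): skip — 3 and 5 already connected.
1–4 (14): add — endpoints in different components.
MST edges: 2–7, 0–7, 3–6, 0–6, 2–4, 4–5, 1–4; total weight 2+4+4+6+6+7+14 = 43.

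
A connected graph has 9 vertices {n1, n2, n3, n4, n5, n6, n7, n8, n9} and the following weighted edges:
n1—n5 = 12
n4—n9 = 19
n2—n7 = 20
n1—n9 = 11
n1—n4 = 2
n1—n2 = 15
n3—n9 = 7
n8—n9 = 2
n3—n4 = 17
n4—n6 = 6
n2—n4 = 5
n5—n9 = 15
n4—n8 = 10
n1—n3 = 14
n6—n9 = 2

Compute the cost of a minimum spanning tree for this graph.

56

Grow the tree from n7 using Prim:
Step 1: cheapest edge leaving the tree is n2—n7 (20); add n2.
Step 2: cheapest edge leaving the tree is n2—n4 (5); add n4.
Step 3: cheapest edge leaving the tree is n1—n4 (2); add n1.
Step 4: cheapest edge leaving the tree is n4—n6 (6); add n6.
Step 5: cheapest edge leaving the tree is n6—n9 (2); add n9.
Step 6: cheapest edge leaving the tree is n8—n9 (2); add n8.
Step 7: cheapest edge leaving the tree is n3—n9 (7); add n3.
Step 8: cheapest edge leaving the tree is n1—n5 (12); add n5.
MST edges: n2—n7, n2—n4, n1—n4, n4—n6, n6—n9, n8—n9, n3—n9, n1—n5; total weight 20+5+2+6+2+2+7+12 = 56.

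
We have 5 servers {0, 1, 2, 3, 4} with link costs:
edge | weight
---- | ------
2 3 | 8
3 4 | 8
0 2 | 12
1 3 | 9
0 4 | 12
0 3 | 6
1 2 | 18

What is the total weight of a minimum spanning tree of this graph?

31

Grow the tree from 4 using Prim:
Step 1: frontier [3 4 8, 0 4 12] → take 3 4 (8); add 3.
Step 2: frontier [0 3 6, 2 3 8, 1 3 9, 0 4 12] → take 0 3 (6); add 0.
Step 3: frontier [0 2 12, 2 3 8, 1 3 9] → take 2 3 (8); add 2.
Step 4: frontier [1 2 18, 1 3 9] → take 1 3 (9); add 1.
MST edges: 3 4, 0 3, 2 3, 1 3; total weight 8+6+8+9 = 31.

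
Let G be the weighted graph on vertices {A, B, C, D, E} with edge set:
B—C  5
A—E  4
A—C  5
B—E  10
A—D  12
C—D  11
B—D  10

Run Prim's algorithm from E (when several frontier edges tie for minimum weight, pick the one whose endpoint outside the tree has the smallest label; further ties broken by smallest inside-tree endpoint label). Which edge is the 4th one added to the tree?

Prim, starting at E.
Step 1: cheapest edge leaving the tree is A—E (4); add A.
Step 2: cheapest edge leaving the tree is A—C (5); add C.
Step 3: cheapest edge leaving the tree is B—C (5); add B.
Step 4: cheapest edge leaving the tree is B—D (10); add D.
The 4th edge added is B—D.

B-D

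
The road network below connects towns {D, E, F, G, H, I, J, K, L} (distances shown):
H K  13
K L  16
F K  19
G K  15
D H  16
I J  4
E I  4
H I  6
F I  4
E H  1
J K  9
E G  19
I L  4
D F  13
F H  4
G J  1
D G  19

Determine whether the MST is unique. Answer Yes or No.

No

Kruskal: consider edges lightest-first.
E H (1): add — endpoints in different components.
G J (1): add — endpoints in different components.
E I (4): add — endpoints in different components.
F H (4): add — endpoints in different components.
F I (4): skip — F and I already connected.
I J (4): add — endpoints in different components.
I L (4): add — endpoints in different components.
H I (6): skip — H and I already connected.
J K (9): add — endpoints in different components.
D F (13): add — endpoints in different components.
Non-tree edge F I has weight 4, equal to the heaviest edge on its tree cycle — swapping gives another MST of the same weight. Not unique.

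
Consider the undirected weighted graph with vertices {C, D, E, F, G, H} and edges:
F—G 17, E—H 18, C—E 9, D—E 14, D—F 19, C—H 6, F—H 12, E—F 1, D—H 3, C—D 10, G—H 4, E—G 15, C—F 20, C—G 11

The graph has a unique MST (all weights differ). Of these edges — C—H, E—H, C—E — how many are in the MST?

2

Kruskal's algorithm — process edges by increasing weight (ties by edge label):
E—F (1): add. Components now {C} {D} {E,F} {G} {H}
D—H (3): add. Components now {C} {D,H} {E,F} {G}
G—H (4): add. Components now {C} {D,G,H} {E,F}
C—H (6): add. Components now {C,D,G,H} {E,F}
C—E (9): add. Components now {C,D,E,F,G,H}
MST edge set: {E—F, D—H, G—H, C—H, C—E}.
Of the listed edges, {C—H, C—E} are in the MST → 2.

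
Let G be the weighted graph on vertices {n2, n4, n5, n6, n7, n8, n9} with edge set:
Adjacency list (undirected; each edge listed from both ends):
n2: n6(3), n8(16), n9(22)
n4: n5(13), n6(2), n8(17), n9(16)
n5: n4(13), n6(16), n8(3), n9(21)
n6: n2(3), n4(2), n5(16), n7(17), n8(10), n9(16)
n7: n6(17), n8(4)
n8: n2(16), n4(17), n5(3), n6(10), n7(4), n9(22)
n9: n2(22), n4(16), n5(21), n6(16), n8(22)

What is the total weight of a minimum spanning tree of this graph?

Grow the tree from n8 using Prim:
Step 1: cheapest edge leaving the tree is n5–n8 (3); add n5.
Step 2: cheapest edge leaving the tree is n7–n8 (4); add n7.
Step 3: cheapest edge leaving the tree is n6–n8 (10); add n6.
Step 4: cheapest edge leaving the tree is n4–n6 (2); add n4.
Step 5: cheapest edge leaving the tree is n2–n6 (3); add n2.
Step 6: cheapest edge leaving the tree is n4–n9 (16); add n9.
MST edges: n5–n8, n7–n8, n6–n8, n4–n6, n2–n6, n4–n9; total weight 3+4+10+2+3+16 = 38.

38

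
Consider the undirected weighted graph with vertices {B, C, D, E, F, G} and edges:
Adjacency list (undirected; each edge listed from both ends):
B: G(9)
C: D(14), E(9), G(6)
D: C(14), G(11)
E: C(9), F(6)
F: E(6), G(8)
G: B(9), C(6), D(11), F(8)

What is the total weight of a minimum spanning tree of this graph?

40

Kruskal's algorithm — process edges by increasing weight (ties by edge label):
C-G (6): add. Components now {B} {C,G} {D} {E} {F}
E-F (6): add. Components now {B} {C,G} {D} {E,F}
F-G (8): add. Components now {B} {C,E,F,G} {D}
B-G (9): add. Components now {B,C,E,F,G} {D}
C-E (9): skip — C and E already connected.
D-G (11): add. Components now {B,C,D,E,F,G}
MST edges: C-G, E-F, F-G, B-G, D-G; total weight 6+6+8+9+11 = 40.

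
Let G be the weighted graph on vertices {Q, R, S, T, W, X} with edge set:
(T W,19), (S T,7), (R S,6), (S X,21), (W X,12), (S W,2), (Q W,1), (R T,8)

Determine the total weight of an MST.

Kruskal: consider edges lightest-first.
Q W (1): add. Components now {T} {Q,W} {R} {S} {X}
S W (2): add. Components now {T} {Q,S,W} {R} {X}
R S (6): add. Components now {T} {Q,R,S,W} {X}
S T (7): add. Components now {Q,R,S,T,W} {X}
R T (8): skip — T and R already connected.
W X (12): add. Components now {Q,R,S,T,W,X}
MST edges: Q W, S W, R S, S T, W X; total weight 1+2+6+7+12 = 28.

28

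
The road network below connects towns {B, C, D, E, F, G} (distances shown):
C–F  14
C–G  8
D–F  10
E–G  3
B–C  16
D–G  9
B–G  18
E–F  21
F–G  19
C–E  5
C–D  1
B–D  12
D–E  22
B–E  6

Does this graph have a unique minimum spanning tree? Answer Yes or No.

Sort edges by weight, then run Kruskal:
C–D (1): add. Components now {B} {C,D} {E} {F} {G}
E–G (3): add. Components now {B} {C,D} {E,G} {F}
C–E (5): add. Components now {B} {C,D,E,G} {F}
B–E (6): add. Components now {B,C,D,E,G} {F}
C–G (8): skip — C and G already connected.
D–G (9): skip — D and G already connected.
D–F (10): add. Components now {B,C,D,E,F,G}
Every non-tree edge has weight strictly greater than the heaviest edge on the tree path between its endpoints, so the MST is unique.

Yes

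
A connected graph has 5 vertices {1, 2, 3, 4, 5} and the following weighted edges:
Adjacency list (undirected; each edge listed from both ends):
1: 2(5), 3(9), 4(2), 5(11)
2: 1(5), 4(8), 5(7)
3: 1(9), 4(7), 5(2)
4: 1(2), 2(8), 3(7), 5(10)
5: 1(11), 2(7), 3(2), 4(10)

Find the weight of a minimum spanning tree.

16

Sort edges by weight, then run Kruskal:
1 4 (2): add — endpoints in different components.
3 5 (2): add — endpoints in different components.
1 2 (5): add — endpoints in different components.
2 5 (7): add — endpoints in different components.
MST edges: 1 4, 3 5, 1 2, 2 5; total weight 2+2+5+7 = 16.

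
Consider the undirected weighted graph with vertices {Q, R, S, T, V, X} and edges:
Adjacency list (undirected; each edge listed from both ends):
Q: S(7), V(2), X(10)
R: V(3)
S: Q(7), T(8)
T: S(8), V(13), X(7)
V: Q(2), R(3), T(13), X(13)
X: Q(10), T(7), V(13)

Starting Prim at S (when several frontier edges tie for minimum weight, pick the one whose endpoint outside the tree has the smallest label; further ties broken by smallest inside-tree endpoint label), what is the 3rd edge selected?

Prim's algorithm from S:
Step 1: cheapest edge leaving the tree is Q-S (7); add Q.
Step 2: cheapest edge leaving the tree is Q-V (2); add V.
Step 3: cheapest edge leaving the tree is R-V (3); add R.
Step 4: cheapest edge leaving the tree is S-T (8); add T.
Step 5: cheapest edge leaving the tree is T-X (7); add X.
The 3rd edge added is R-V.

R-V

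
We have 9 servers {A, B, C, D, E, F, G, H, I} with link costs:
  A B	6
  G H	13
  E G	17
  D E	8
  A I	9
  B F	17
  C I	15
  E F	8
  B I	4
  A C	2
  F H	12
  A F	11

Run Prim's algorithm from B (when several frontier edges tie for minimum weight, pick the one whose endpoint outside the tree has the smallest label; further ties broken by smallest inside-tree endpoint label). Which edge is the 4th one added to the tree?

A-F

Prim's algorithm from B:
Step 1: frontier [B I 4, A B 6, B F 17] → take B I (4); add I.
Step 2: frontier [A B 6, B F 17, A I 9, C I 15] → take A B (6); add A.
Step 3: frontier [A C 2, A F 11, B F 17, C I 15] → take A C (2); add C.
Step 4: frontier [A F 11, B F 17] → take A F (11); add F.
Step 5: frontier [E F 8, F H 12] → take E F (8); add E.
Step 6: frontier [D E 8, E G 17, F H 12] → take D E (8); add D.
Step 7: frontier [E G 17, F H 12] → take F H (12); add H.
Step 8: frontier [E G 17, G H 13] → take G H (13); add G.
The 4th edge added is A F.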